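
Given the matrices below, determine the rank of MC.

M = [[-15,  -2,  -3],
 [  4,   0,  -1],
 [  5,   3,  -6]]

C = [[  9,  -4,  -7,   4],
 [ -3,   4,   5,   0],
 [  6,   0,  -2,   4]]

2

First compute MC:
[[-147,  52, 101, -72],
 [ 30, -16, -26,  12],
 [  0,  -8,  -8,  -4]]
Now row reduce the product.
R2 ← R2 + (10/49)·R1: [0, -264/49, -264/49, -132/49]
R3 ← R3 − (49/33)·R2: [0, 0, 0, 0]
2 nonzero rows, so rank(MC) = 2.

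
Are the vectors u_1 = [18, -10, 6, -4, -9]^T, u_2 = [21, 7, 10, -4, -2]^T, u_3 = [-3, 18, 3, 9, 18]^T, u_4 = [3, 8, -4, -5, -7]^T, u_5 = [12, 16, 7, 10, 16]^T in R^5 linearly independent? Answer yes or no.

yes

Form the matrix with these vectors as rows and row reduce.
R2 ← R2 − (7/6)·R1: [0, 56/3, 3, 2/3, 17/2]
R3 ← R3 + (1/6)·R1: [0, 49/3, 4, 25/3, 33/2]
R4 ← R4 − (1/6)·R1: [0, 29/3, -5, -13/3, -11/2]
R5 ← R5 − (2/3)·R1: [0, 68/3, 3, 38/3, 22]
R3 ← R3 − (7/8)·R2: [0, 0, 11/8, 31/4, 145/16]
R4 ← R4 − (29/56)·R2: [0, 0, -367/56, -131/28, -1109/112]
R5 ← R5 − (17/14)·R2: [0, 0, -9/14, 83/7, 327/28]
R4 ← R4 + (367/77)·R3: [0, 0, 0, 2484/77, 5127/154]
R5 ← R5 + (36/77)·R3: [0, 0, 0, 1192/77, 2451/154]
R5 ← R5 − (298/621)·R4: [0, 0, 0, 0, -25/414]
5 nonzero rows, so the 5 vectors span a space of dimension 5.
Since 5 = 5, the vectors are linearly independent.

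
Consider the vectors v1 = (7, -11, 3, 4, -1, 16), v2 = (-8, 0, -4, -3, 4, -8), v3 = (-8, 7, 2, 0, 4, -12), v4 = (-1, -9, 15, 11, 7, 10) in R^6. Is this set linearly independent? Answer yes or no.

Form the matrix with these vectors as rows and row reduce.
R2 ← R2 + (8/7)·R1: [0, -88/7, -4/7, 11/7, 20/7, 72/7]
R3 ← R3 + (8/7)·R1: [0, -39/7, 38/7, 32/7, 20/7, 44/7]
R4 ← R4 + (1/7)·R1: [0, -74/7, 108/7, 81/7, 48/7, 86/7]
R3 ← R3 − (39/88)·R2: [0, 0, 125/22, 31/8, 35/22, 19/11]
R4 ← R4 − (37/44)·R2: [0, 0, 175/11, 41/4, 49/11, 40/11]
R4 ← R4 − (14/5)·R3: [0, 0, 0, -3/5, 0, -6/5]
4 nonzero rows, so the 4 vectors span a space of dimension 4.
Since 4 = 4, the vectors are linearly independent.

yes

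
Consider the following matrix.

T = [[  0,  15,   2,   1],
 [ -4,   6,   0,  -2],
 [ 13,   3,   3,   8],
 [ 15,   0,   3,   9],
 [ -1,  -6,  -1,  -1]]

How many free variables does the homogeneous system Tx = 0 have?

Row reduce to echelon form.
Swap R1 ↔ R2
R3 ← R3 + (13/4)·R1: [0, 45/2, 3, 3/2]
R4 ← R4 + (15/4)·R1: [0, 45/2, 3, 3/2]
R5 ← R5 − (1/4)·R1: [0, -15/2, -1, -1/2]
R3 ← R3 − (3/2)·R2: [0, 0, 0, 0]
R4 ← R4 − (3/2)·R2: [0, 0, 0, 0]
R5 ← R5 + (1/2)·R2: [0, 0, 0, 0]
2 nonzero rows, so rank(T) = 2.
T has 4 columns; by rank–nullity, nullity = 4 − 2 = 2.

2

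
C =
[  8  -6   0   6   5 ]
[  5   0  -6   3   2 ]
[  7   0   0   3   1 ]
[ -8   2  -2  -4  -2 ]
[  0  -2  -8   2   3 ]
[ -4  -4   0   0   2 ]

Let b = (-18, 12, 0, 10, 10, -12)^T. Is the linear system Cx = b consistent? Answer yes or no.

yes

Row reduce the augmented matrix [C | b].
R2 ← R2 − (5/8)·R1: [0, 15/4, -6, -3/4, -9/8, 93/4]
R3 ← R3 − (7/8)·R1: [0, 21/4, 0, -9/4, -27/8, 63/4]
R4 ← R4 + R1: [0, -4, -2, 2, 3, -8]
R6 ← R6 + (1/2)·R1: [0, -7, 0, 3, 9/2, -21]
R3 ← R3 − (7/5)·R2: [0, 0, 42/5, -6/5, -9/5, -84/5]
R4 ← R4 + (16/15)·R2: [0, 0, -42/5, 6/5, 9/5, 84/5]
R5 ← R5 + (8/15)·R2: [0, 0, -56/5, 8/5, 12/5, 112/5]
R6 ← R6 + (28/15)·R2: [0, 0, -56/5, 8/5, 12/5, 112/5]
R4 ← R4 + R3: [0, 0, 0, 0, 0, 0]
R5 ← R5 + (4/3)·R3: [0, 0, 0, 0, 0, 0]
R6 ← R6 + (4/3)·R3: [0, 0, 0, 0, 0, 0]
The echelon form has 3 nonzero rows, and every pivot lies in the first 5 columns, so rank(C) = rank([C|b]) = 3.
The system is consistent.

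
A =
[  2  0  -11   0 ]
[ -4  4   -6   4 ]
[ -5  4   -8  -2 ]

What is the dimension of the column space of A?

3

Row reduce to echelon form.
R2 ← R2 + (2)·R1: [0, 4, -28, 4]
R3 ← R3 + (5/2)·R1: [0, 4, -71/2, -2]
R3 ← R3 − R2: [0, 0, -15/2, -6]
Echelon form has 3 nonzero rows, so rank(A) = 3.
The column space has dimension equal to the rank: 3.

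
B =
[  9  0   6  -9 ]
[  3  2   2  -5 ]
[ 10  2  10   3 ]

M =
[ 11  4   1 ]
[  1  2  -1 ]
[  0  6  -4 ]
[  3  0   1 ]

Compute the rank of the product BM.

2

First compute BM:
[[ 72,  72, -24],
 [ 20,  28, -12],
 [121, 104, -29]]
Now row reduce the product.
R2 ← R2 − (5/18)·R1: [0, 8, -16/3]
R3 ← R3 − (121/72)·R1: [0, -17, 34/3]
R3 ← R3 + (17/8)·R2: [0, 0, 0]
2 nonzero rows, so rank(BM) = 2.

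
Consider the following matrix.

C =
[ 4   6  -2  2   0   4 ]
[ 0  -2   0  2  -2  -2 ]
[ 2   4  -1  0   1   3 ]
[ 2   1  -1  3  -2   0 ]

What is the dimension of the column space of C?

2

Row reduce to echelon form.
R3 ← R3 − (1/2)·R1: [0, 1, 0, -1, 1, 1]
R4 ← R4 − (1/2)·R1: [0, -2, 0, 2, -2, -2]
R3 ← R3 + (1/2)·R2: [0, 0, 0, 0, 0, 0]
R4 ← R4 − R2: [0, 0, 0, 0, 0, 0]
Echelon form has 2 nonzero rows, so rank(C) = 2.
The column space has dimension equal to the rank: 2.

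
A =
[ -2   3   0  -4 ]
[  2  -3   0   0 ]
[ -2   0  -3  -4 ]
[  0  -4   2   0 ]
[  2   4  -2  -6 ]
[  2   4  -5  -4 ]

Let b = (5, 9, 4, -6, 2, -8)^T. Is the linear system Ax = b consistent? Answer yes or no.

no

Row reduce the augmented matrix [A | b].
R2 ← R2 + R1: [0, 0, 0, -4, 14]
R3 ← R3 − R1: [0, -3, -3, 0, -1]
R5 ← R5 + R1: [0, 7, -2, -10, 7]
R6 ← R6 + R1: [0, 7, -5, -8, -3]
Swap R2 ↔ R3
R4 ← R4 − (4/3)·R2: [0, 0, 6, 0, -14/3]
R5 ← R5 + (7/3)·R2: [0, 0, -9, -10, 14/3]
R6 ← R6 + (7/3)·R2: [0, 0, -12, -8, -16/3]
Swap R3 ↔ R4
R5 ← R5 + (3/2)·R3: [0, 0, 0, -10, -7/3]
R6 ← R6 + (2)·R3: [0, 0, 0, -8, -44/3]
R5 ← R5 − (5/2)·R4: [0, 0, 0, 0, -112/3]
R6 ← R6 − (2)·R4: [0, 0, 0, 0, -128/3]
R6 ← R6 − (8/7)·R5: [0, 0, 0, 0, 0]
The echelon form has 5 nonzero rows; the last pivot sits in the augmented column, so rank(A) = 4 but rank([A|b]) = 5.
Since the ranks differ, the system is inconsistent.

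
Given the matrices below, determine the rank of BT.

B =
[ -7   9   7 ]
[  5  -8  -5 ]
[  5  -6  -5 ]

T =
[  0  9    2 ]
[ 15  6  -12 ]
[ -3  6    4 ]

First compute BT:
[[114,  33, -94],
 [-105, -33,  86],
 [-75, -21,  62]]
Now row reduce the product.
R2 ← R2 + (35/38)·R1: [0, -99/38, -11/19]
R3 ← R3 + (25/38)·R1: [0, 27/38, 3/19]
R3 ← R3 + (3/11)·R2: [0, 0, 0]
2 nonzero rows, so rank(BT) = 2.

2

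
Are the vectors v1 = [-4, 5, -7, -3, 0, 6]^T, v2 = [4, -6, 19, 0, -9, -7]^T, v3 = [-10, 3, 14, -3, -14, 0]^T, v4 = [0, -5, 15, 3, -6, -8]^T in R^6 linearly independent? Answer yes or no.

Form the matrix with these vectors as rows and row reduce.
R2 ← R2 + R1: [0, -1, 12, -3, -9, -1]
R3 ← R3 − (5/2)·R1: [0, -19/2, 63/2, 9/2, -14, -15]
R3 ← R3 − (19/2)·R2: [0, 0, -165/2, 33, 143/2, -11/2]
R4 ← R4 − (5)·R2: [0, 0, -45, 18, 39, -3]
R4 ← R4 − (6/11)·R3: [0, 0, 0, 0, 0, 0]
3 nonzero rows, so the 4 vectors span a space of dimension 3.
Since 3 < 4, the vectors are linearly dependent.

no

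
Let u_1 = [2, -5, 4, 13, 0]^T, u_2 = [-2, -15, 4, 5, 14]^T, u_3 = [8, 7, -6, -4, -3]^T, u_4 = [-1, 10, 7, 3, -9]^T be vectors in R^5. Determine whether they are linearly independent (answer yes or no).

Form the matrix with these vectors as rows and row reduce.
R2 ← R2 + R1: [0, -20, 8, 18, 14]
R3 ← R3 − (4)·R1: [0, 27, -22, -56, -3]
R4 ← R4 + (1/2)·R1: [0, 15/2, 9, 19/2, -9]
R3 ← R3 + (27/20)·R2: [0, 0, -56/5, -317/10, 159/10]
R4 ← R4 + (3/8)·R2: [0, 0, 12, 65/4, -15/4]
R4 ← R4 + (15/14)·R3: [0, 0, 0, -124/7, 93/7]
4 nonzero rows, so the 4 vectors span a space of dimension 4.
Since 4 = 4, the vectors are linearly independent.

yes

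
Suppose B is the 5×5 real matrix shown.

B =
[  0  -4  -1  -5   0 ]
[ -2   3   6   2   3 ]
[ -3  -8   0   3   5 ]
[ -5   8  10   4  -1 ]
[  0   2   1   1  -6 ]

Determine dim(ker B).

0

Row reduce to echelon form.
Swap R1 ↔ R2
R3 ← R3 − (3/2)·R1: [0, -25/2, -9, 0, 1/2]
R4 ← R4 − (5/2)·R1: [0, 1/2, -5, -1, -17/2]
R3 ← R3 − (25/8)·R2: [0, 0, -47/8, 125/8, 1/2]
R4 ← R4 + (1/8)·R2: [0, 0, -41/8, -13/8, -17/2]
R5 ← R5 + (1/2)·R2: [0, 0, 1/2, -3/2, -6]
R4 ← R4 − (41/47)·R3: [0, 0, 0, -717/47, -420/47]
R5 ← R5 + (4/47)·R3: [0, 0, 0, -8/47, -280/47]
R5 ← R5 − (8/717)·R4: [0, 0, 0, 0, -1400/239]
5 nonzero rows, so rank(B) = 5.
B has 5 columns; by rank–nullity, nullity = 5 − 5 = 0.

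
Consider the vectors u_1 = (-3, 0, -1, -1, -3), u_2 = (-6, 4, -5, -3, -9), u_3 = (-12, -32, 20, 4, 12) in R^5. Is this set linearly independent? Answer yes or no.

no

Form the matrix with these vectors as rows and row reduce.
R2 ← R2 − (2)·R1: [0, 4, -3, -1, -3]
R3 ← R3 − (4)·R1: [0, -32, 24, 8, 24]
R3 ← R3 + (8)·R2: [0, 0, 0, 0, 0]
2 nonzero rows, so the 3 vectors span a space of dimension 2.
Since 2 < 3, the vectors are linearly dependent.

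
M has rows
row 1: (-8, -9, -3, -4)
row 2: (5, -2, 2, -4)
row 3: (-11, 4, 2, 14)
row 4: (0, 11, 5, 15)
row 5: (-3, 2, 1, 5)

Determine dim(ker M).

0

Row reduce to echelon form.
R2 ← R2 + (5/8)·R1: [0, -61/8, 1/8, -13/2]
R3 ← R3 − (11/8)·R1: [0, 131/8, 49/8, 39/2]
R5 ← R5 − (3/8)·R1: [0, 43/8, 17/8, 13/2]
R3 ← R3 + (131/61)·R2: [0, 0, 390/61, 338/61]
R4 ← R4 + (88/61)·R2: [0, 0, 316/61, 343/61]
R5 ← R5 + (43/61)·R2: [0, 0, 135/61, 117/61]
R4 ← R4 − (158/195)·R3: [0, 0, 0, 17/15]
R5 ← R5 − (9/26)·R3: [0, 0, 0, 0]
4 nonzero rows, so rank(M) = 4.
M has 4 columns; by rank–nullity, nullity = 4 − 4 = 0.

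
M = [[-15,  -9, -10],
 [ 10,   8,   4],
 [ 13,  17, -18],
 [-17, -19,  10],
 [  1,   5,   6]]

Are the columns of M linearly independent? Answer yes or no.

Row reduce M to echelon form.
R2 ← R2 + (2/3)·R1: [0, 2, -8/3]
R3 ← R3 + (13/15)·R1: [0, 46/5, -80/3]
R4 ← R4 − (17/15)·R1: [0, -44/5, 64/3]
R5 ← R5 + (1/15)·R1: [0, 22/5, 16/3]
R3 ← R3 − (23/5)·R2: [0, 0, -72/5]
R4 ← R4 + (22/5)·R2: [0, 0, 48/5]
R5 ← R5 − (11/5)·R2: [0, 0, 56/5]
R4 ← R4 + (2/3)·R3: [0, 0, 0]
R5 ← R5 + (7/9)·R3: [0, 0, 0]
3 pivots among 3 columns.
Every column is a pivot column, so the columns are linearly independent.

yes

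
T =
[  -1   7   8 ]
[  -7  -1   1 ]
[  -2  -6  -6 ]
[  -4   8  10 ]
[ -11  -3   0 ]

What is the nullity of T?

1

Row reduce to echelon form.
R2 ← R2 − (7)·R1: [0, -50, -55]
R3 ← R3 − (2)·R1: [0, -20, -22]
R4 ← R4 − (4)·R1: [0, -20, -22]
R5 ← R5 − (11)·R1: [0, -80, -88]
R3 ← R3 − (2/5)·R2: [0, 0, 0]
R4 ← R4 − (2/5)·R2: [0, 0, 0]
R5 ← R5 − (8/5)·R2: [0, 0, 0]
2 nonzero rows, so rank(T) = 2.
T has 3 columns; by rank–nullity, nullity = 3 − 2 = 1.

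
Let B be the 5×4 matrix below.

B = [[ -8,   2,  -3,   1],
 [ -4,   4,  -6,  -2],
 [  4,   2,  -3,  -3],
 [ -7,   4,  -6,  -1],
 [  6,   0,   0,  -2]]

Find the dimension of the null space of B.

2

Row reduce to echelon form.
R2 ← R2 − (1/2)·R1: [0, 3, -9/2, -5/2]
R3 ← R3 + (1/2)·R1: [0, 3, -9/2, -5/2]
R4 ← R4 − (7/8)·R1: [0, 9/4, -27/8, -15/8]
R5 ← R5 + (3/4)·R1: [0, 3/2, -9/4, -5/4]
R3 ← R3 − R2: [0, 0, 0, 0]
R4 ← R4 − (3/4)·R2: [0, 0, 0, 0]
R5 ← R5 − (1/2)·R2: [0, 0, 0, 0]
2 nonzero rows, so rank(B) = 2.
B has 4 columns; by rank–nullity, nullity = 4 − 2 = 2.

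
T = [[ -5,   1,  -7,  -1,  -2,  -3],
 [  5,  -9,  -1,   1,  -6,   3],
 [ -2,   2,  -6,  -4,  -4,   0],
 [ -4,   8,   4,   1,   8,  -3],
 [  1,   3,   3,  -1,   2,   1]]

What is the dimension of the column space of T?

Row reduce to echelon form.
R2 ← R2 + R1: [0, -8, -8, 0, -8, 0]
R3 ← R3 − (2/5)·R1: [0, 8/5, -16/5, -18/5, -16/5, 6/5]
R4 ← R4 − (4/5)·R1: [0, 36/5, 48/5, 9/5, 48/5, -3/5]
R5 ← R5 + (1/5)·R1: [0, 16/5, 8/5, -6/5, 8/5, 2/5]
R3 ← R3 + (1/5)·R2: [0, 0, -24/5, -18/5, -24/5, 6/5]
R4 ← R4 + (9/10)·R2: [0, 0, 12/5, 9/5, 12/5, -3/5]
R5 ← R5 + (2/5)·R2: [0, 0, -8/5, -6/5, -8/5, 2/5]
R4 ← R4 + (1/2)·R3: [0, 0, 0, 0, 0, 0]
R5 ← R5 − (1/3)·R3: [0, 0, 0, 0, 0, 0]
Echelon form has 3 nonzero rows, so rank(T) = 3.
The column space has dimension equal to the rank: 3.

3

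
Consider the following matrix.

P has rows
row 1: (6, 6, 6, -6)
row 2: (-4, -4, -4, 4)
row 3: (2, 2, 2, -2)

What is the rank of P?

Row reduce to echelon form.
R2 ← R2 + (2/3)·R1: [0, 0, 0, 0]
R3 ← R3 − (1/3)·R1: [0, 0, 0, 0]
Echelon form has 1 nonzero row, so rank(P) = 1.

1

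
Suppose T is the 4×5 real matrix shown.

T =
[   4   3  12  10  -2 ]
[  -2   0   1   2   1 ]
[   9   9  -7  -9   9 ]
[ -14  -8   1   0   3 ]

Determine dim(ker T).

Row reduce to echelon form.
R2 ← R2 + (1/2)·R1: [0, 3/2, 7, 7, 0]
R3 ← R3 − (9/4)·R1: [0, 9/4, -34, -63/2, 27/2]
R4 ← R4 + (7/2)·R1: [0, 5/2, 43, 35, -4]
R3 ← R3 − (3/2)·R2: [0, 0, -89/2, -42, 27/2]
R4 ← R4 − (5/3)·R2: [0, 0, 94/3, 70/3, -4]
R4 ← R4 + (188/267)·R3: [0, 0, 0, -1666/267, 490/89]
4 nonzero rows, so rank(T) = 4.
T has 5 columns; by rank–nullity, nullity = 5 − 4 = 1.

1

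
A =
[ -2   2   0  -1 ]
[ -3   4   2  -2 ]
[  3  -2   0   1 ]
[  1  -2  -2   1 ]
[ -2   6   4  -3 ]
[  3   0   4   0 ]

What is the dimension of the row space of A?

Row reduce to echelon form.
R2 ← R2 − (3/2)·R1: [0, 1, 2, -1/2]
R3 ← R3 + (3/2)·R1: [0, 1, 0, -1/2]
R4 ← R4 + (1/2)·R1: [0, -1, -2, 1/2]
R5 ← R5 − R1: [0, 4, 4, -2]
R6 ← R6 + (3/2)·R1: [0, 3, 4, -3/2]
R3 ← R3 − R2: [0, 0, -2, 0]
R4 ← R4 + R2: [0, 0, 0, 0]
R5 ← R5 − (4)·R2: [0, 0, -4, 0]
R6 ← R6 − (3)·R2: [0, 0, -2, 0]
R5 ← R5 − (2)·R3: [0, 0, 0, 0]
R6 ← R6 − R3: [0, 0, 0, 0]
Echelon form has 3 nonzero rows, so rank(A) = 3.
The row space has dimension equal to the rank: 3.

3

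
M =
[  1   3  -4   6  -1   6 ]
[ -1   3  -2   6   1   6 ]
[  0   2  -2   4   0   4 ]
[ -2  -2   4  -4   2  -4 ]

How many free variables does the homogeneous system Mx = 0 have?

Row reduce to echelon form.
R2 ← R2 + R1: [0, 6, -6, 12, 0, 12]
R4 ← R4 + (2)·R1: [0, 4, -4, 8, 0, 8]
R3 ← R3 − (1/3)·R2: [0, 0, 0, 0, 0, 0]
R4 ← R4 − (2/3)·R2: [0, 0, 0, 0, 0, 0]
2 nonzero rows, so rank(M) = 2.
M has 6 columns; by rank–nullity, nullity = 6 − 2 = 4.

4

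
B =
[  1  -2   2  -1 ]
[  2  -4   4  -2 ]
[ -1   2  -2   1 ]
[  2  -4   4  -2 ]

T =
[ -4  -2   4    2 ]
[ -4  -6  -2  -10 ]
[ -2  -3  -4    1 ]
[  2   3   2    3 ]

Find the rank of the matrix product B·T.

First compute BT:
[[ -2,   1,  -2,  21],
 [ -4,   2,  -4,  42],
 [  2,  -1,   2, -21],
 [ -4,   2,  -4,  42]]
Now row reduce the product.
R2 ← R2 − (2)·R1: [0, 0, 0, 0]
R3 ← R3 + R1: [0, 0, 0, 0]
R4 ← R4 − (2)·R1: [0, 0, 0, 0]
1 nonzero row, so rank(BT) = 1.

1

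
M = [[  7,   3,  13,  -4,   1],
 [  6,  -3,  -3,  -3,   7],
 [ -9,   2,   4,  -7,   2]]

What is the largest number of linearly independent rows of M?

Row reduce to echelon form.
R2 ← R2 − (6/7)·R1: [0, -39/7, -99/7, 3/7, 43/7]
R3 ← R3 + (9/7)·R1: [0, 41/7, 145/7, -85/7, 23/7]
R3 ← R3 + (41/39)·R2: [0, 0, 76/13, -152/13, 380/39]
Echelon form has 3 nonzero rows, so rank(M) = 3.
The rank gives the maximum number of linearly independent rows: 3.

3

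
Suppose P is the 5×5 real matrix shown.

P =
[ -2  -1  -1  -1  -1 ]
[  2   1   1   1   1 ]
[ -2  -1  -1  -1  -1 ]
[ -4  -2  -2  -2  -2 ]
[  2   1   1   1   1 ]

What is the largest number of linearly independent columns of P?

1

Row reduce to echelon form.
R2 ← R2 + R1: [0, 0, 0, 0, 0]
R3 ← R3 − R1: [0, 0, 0, 0, 0]
R4 ← R4 − (2)·R1: [0, 0, 0, 0, 0]
R5 ← R5 + R1: [0, 0, 0, 0, 0]
Echelon form has 1 nonzero row, so rank(P) = 1.
The rank gives the maximum number of linearly independent columns: 1.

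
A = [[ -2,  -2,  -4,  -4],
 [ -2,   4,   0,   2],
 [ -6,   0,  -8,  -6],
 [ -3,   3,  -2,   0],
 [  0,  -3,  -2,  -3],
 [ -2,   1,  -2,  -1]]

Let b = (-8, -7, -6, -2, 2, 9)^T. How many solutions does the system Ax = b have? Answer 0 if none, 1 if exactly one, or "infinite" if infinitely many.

0

Row reduce the augmented matrix [A | b].
R2 ← R2 − R1: [0, 6, 4, 6, 1]
R3 ← R3 − (3)·R1: [0, 6, 4, 6, 18]
R4 ← R4 − (3/2)·R1: [0, 6, 4, 6, 10]
R6 ← R6 − R1: [0, 3, 2, 3, 17]
R3 ← R3 − R2: [0, 0, 0, 0, 17]
R4 ← R4 − R2: [0, 0, 0, 0, 9]
R5 ← R5 + (1/2)·R2: [0, 0, 0, 0, 5/2]
R6 ← R6 − (1/2)·R2: [0, 0, 0, 0, 33/2]
R4 ← R4 − (9/17)·R3: [0, 0, 0, 0, 0]
R5 ← R5 − (5/34)·R3: [0, 0, 0, 0, 0]
R6 ← R6 − (33/34)·R3: [0, 0, 0, 0, 0]
The echelon form has 3 nonzero rows; the last pivot sits in the augmented column, so rank(A) = 2 but rank([A|b]) = 3.
Since the ranks differ, the system is inconsistent.
It has no solutions.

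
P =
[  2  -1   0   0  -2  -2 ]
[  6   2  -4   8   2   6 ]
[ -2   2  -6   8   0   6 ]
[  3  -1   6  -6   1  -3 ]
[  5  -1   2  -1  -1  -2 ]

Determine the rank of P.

Row reduce to echelon form.
R2 ← R2 − (3)·R1: [0, 5, -4, 8, 8, 12]
R3 ← R3 + R1: [0, 1, -6, 8, -2, 4]
R4 ← R4 − (3/2)·R1: [0, 1/2, 6, -6, 4, 0]
R5 ← R5 − (5/2)·R1: [0, 3/2, 2, -1, 4, 3]
R3 ← R3 − (1/5)·R2: [0, 0, -26/5, 32/5, -18/5, 8/5]
R4 ← R4 − (1/10)·R2: [0, 0, 32/5, -34/5, 16/5, -6/5]
R5 ← R5 − (3/10)·R2: [0, 0, 16/5, -17/5, 8/5, -3/5]
R4 ← R4 + (16/13)·R3: [0, 0, 0, 14/13, -16/13, 10/13]
R5 ← R5 + (8/13)·R3: [0, 0, 0, 7/13, -8/13, 5/13]
R5 ← R5 − (1/2)·R4: [0, 0, 0, 0, 0, 0]
Echelon form has 4 nonzero rows, so rank(P) = 4.

4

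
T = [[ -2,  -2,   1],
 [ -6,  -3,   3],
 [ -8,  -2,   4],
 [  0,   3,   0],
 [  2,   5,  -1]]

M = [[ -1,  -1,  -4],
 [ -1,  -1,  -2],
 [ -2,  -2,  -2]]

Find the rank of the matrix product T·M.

First compute TM:
[[  2,   2,  10],
 [  3,   3,  24],
 [  2,   2,  28],
 [ -3,  -3,  -6],
 [ -5,  -5, -16]]
Now row reduce the product.
R2 ← R2 − (3/2)·R1: [0, 0, 9]
R3 ← R3 − R1: [0, 0, 18]
R4 ← R4 + (3/2)·R1: [0, 0, 9]
R5 ← R5 + (5/2)·R1: [0, 0, 9]
R3 ← R3 − (2)·R2: [0, 0, 0]
R4 ← R4 − R2: [0, 0, 0]
R5 ← R5 − R2: [0, 0, 0]
2 nonzero rows, so rank(TM) = 2.

2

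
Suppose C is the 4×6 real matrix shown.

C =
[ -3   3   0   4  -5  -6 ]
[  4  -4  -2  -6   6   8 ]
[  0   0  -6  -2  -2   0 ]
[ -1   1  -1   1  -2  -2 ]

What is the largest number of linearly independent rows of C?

2

Row reduce to echelon form.
R2 ← R2 + (4/3)·R1: [0, 0, -2, -2/3, -2/3, 0]
R4 ← R4 − (1/3)·R1: [0, 0, -1, -1/3, -1/3, 0]
R3 ← R3 − (3)·R2: [0, 0, 0, 0, 0, 0]
R4 ← R4 − (1/2)·R2: [0, 0, 0, 0, 0, 0]
Echelon form has 2 nonzero rows, so rank(C) = 2.
The rank gives the maximum number of linearly independent rows: 2.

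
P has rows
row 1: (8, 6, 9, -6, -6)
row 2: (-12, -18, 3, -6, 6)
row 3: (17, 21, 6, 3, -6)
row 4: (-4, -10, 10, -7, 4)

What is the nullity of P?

Row reduce to echelon form.
R2 ← R2 + (3/2)·R1: [0, -9, 33/2, -15, -3]
R3 ← R3 − (17/8)·R1: [0, 33/4, -105/8, 63/4, 27/4]
R4 ← R4 + (1/2)·R1: [0, -7, 29/2, -10, 1]
R3 ← R3 + (11/12)·R2: [0, 0, 2, 2, 4]
R4 ← R4 − (7/9)·R2: [0, 0, 5/3, 5/3, 10/3]
R4 ← R4 − (5/6)·R3: [0, 0, 0, 0, 0]
3 nonzero rows, so rank(P) = 3.
P has 5 columns; by rank–nullity, nullity = 5 − 3 = 2.

2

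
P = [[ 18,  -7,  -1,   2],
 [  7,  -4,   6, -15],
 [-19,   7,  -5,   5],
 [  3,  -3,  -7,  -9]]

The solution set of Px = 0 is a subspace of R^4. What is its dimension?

0

Row reduce to echelon form.
R2 ← R2 − (7/18)·R1: [0, -23/18, 115/18, -142/9]
R3 ← R3 + (19/18)·R1: [0, -7/18, -109/18, 64/9]
R4 ← R4 − (1/6)·R1: [0, -11/6, -41/6, -28/3]
R3 ← R3 − (7/23)·R2: [0, 0, -8, 274/23]
R4 ← R4 − (33/23)·R2: [0, 0, -16, 306/23]
R4 ← R4 − (2)·R3: [0, 0, 0, -242/23]
4 nonzero rows, so rank(P) = 4.
P has 4 columns; by rank–nullity, nullity = 4 − 4 = 0.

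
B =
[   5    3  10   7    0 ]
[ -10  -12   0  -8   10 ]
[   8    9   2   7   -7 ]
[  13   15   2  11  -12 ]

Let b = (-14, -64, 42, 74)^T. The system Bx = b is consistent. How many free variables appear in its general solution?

3

Row reduce the augmented matrix [B | b].
R2 ← R2 + (2)·R1: [0, -6, 20, 6, 10, -92]
R3 ← R3 − (8/5)·R1: [0, 21/5, -14, -21/5, -7, 322/5]
R4 ← R4 − (13/5)·R1: [0, 36/5, -24, -36/5, -12, 552/5]
R3 ← R3 + (7/10)·R2: [0, 0, 0, 0, 0, 0]
R4 ← R4 + (6/5)·R2: [0, 0, 0, 0, 0, 0]
The echelon form has 2 nonzero rows, and every pivot lies in the first 5 columns, so rank(B) = rank([B|b]) = 2.
The system is consistent.
Free variables = (unknowns) − (rank) = 5 − 2 = 3.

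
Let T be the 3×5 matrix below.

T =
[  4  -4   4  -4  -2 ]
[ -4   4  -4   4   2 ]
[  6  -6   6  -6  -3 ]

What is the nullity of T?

Row reduce to echelon form.
R2 ← R2 + R1: [0, 0, 0, 0, 0]
R3 ← R3 − (3/2)·R1: [0, 0, 0, 0, 0]
1 nonzero row, so rank(T) = 1.
T has 5 columns; by rank–nullity, nullity = 5 − 1 = 4.

4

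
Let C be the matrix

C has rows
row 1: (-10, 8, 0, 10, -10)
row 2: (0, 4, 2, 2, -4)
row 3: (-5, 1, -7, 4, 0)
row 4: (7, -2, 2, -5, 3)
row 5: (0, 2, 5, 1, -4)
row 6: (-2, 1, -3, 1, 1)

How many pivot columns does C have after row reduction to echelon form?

4

Row reduce to echelon form.
R3 ← R3 − (1/2)·R1: [0, -3, -7, -1, 5]
R4 ← R4 + (7/10)·R1: [0, 18/5, 2, 2, -4]
R6 ← R6 − (1/5)·R1: [0, -3/5, -3, -1, 3]
R3 ← R3 + (3/4)·R2: [0, 0, -11/2, 1/2, 2]
R4 ← R4 − (9/10)·R2: [0, 0, 1/5, 1/5, -2/5]
R5 ← R5 − (1/2)·R2: [0, 0, 4, 0, -2]
R6 ← R6 + (3/20)·R2: [0, 0, -27/10, -7/10, 12/5]
R4 ← R4 + (2/55)·R3: [0, 0, 0, 12/55, -18/55]
R5 ← R5 + (8/11)·R3: [0, 0, 0, 4/11, -6/11]
R6 ← R6 − (27/55)·R3: [0, 0, 0, -52/55, 78/55]
R5 ← R5 − (5/3)·R4: [0, 0, 0, 0, 0]
R6 ← R6 + (13/3)·R4: [0, 0, 0, 0, 0]
Echelon form has 4 nonzero rows, so rank(C) = 4.
Each nonzero row contributes one pivot column: 4 pivot columns.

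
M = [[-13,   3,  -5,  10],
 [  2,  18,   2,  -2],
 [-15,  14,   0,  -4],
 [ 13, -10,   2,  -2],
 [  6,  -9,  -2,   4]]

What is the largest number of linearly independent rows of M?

4

Row reduce to echelon form.
R2 ← R2 + (2/13)·R1: [0, 240/13, 16/13, -6/13]
R3 ← R3 − (15/13)·R1: [0, 137/13, 75/13, -202/13]
R4 ← R4 + R1: [0, -7, -3, 8]
R5 ← R5 + (6/13)·R1: [0, -99/13, -56/13, 112/13]
R3 ← R3 − (137/240)·R2: [0, 0, 76/15, -611/40]
R4 ← R4 + (91/240)·R2: [0, 0, -38/15, 313/40]
R5 ← R5 + (33/80)·R2: [0, 0, -19/5, 337/40]
R4 ← R4 + (1/2)·R3: [0, 0, 0, 3/16]
R5 ← R5 + (3/4)·R3: [0, 0, 0, -97/32]
R5 ← R5 + (97/6)·R4: [0, 0, 0, 0]
Echelon form has 4 nonzero rows, so rank(M) = 4.
The rank gives the maximum number of linearly independent rows: 4.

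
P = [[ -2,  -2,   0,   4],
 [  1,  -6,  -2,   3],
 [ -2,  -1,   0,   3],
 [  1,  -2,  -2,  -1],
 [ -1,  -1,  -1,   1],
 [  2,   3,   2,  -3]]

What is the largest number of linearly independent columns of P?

3

Row reduce to echelon form.
R2 ← R2 + (1/2)·R1: [0, -7, -2, 5]
R3 ← R3 − R1: [0, 1, 0, -1]
R4 ← R4 + (1/2)·R1: [0, -3, -2, 1]
R5 ← R5 − (1/2)·R1: [0, 0, -1, -1]
R6 ← R6 + R1: [0, 1, 2, 1]
R3 ← R3 + (1/7)·R2: [0, 0, -2/7, -2/7]
R4 ← R4 − (3/7)·R2: [0, 0, -8/7, -8/7]
R6 ← R6 + (1/7)·R2: [0, 0, 12/7, 12/7]
R4 ← R4 − (4)·R3: [0, 0, 0, 0]
R5 ← R5 − (7/2)·R3: [0, 0, 0, 0]
R6 ← R6 + (6)·R3: [0, 0, 0, 0]
Echelon form has 3 nonzero rows, so rank(P) = 3.
The rank gives the maximum number of linearly independent columns: 3.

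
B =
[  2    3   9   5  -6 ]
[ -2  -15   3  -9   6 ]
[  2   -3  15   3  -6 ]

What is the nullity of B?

Row reduce to echelon form.
R2 ← R2 + R1: [0, -12, 12, -4, 0]
R3 ← R3 − R1: [0, -6, 6, -2, 0]
R3 ← R3 − (1/2)·R2: [0, 0, 0, 0, 0]
2 nonzero rows, so rank(B) = 2.
B has 5 columns; by rank–nullity, nullity = 5 − 2 = 3.

3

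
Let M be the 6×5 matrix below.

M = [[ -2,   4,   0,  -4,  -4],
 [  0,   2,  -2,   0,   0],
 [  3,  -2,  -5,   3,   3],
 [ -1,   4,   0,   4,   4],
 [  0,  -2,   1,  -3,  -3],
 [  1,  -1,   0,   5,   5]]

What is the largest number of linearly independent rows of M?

Row reduce to echelon form.
R3 ← R3 + (3/2)·R1: [0, 4, -5, -3, -3]
R4 ← R4 − (1/2)·R1: [0, 2, 0, 6, 6]
R6 ← R6 + (1/2)·R1: [0, 1, 0, 3, 3]
R3 ← R3 − (2)·R2: [0, 0, -1, -3, -3]
R4 ← R4 − R2: [0, 0, 2, 6, 6]
R5 ← R5 + R2: [0, 0, -1, -3, -3]
R6 ← R6 − (1/2)·R2: [0, 0, 1, 3, 3]
R4 ← R4 + (2)·R3: [0, 0, 0, 0, 0]
R5 ← R5 − R3: [0, 0, 0, 0, 0]
R6 ← R6 + R3: [0, 0, 0, 0, 0]
Echelon form has 3 nonzero rows, so rank(M) = 3.
The rank gives the maximum number of linearly independent rows: 3.

3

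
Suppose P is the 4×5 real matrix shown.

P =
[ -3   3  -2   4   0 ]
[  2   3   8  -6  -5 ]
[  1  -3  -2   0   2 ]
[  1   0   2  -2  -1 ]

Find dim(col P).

Row reduce to echelon form.
R2 ← R2 + (2/3)·R1: [0, 5, 20/3, -10/3, -5]
R3 ← R3 + (1/3)·R1: [0, -2, -8/3, 4/3, 2]
R4 ← R4 + (1/3)·R1: [0, 1, 4/3, -2/3, -1]
R3 ← R3 + (2/5)·R2: [0, 0, 0, 0, 0]
R4 ← R4 − (1/5)·R2: [0, 0, 0, 0, 0]
Echelon form has 2 nonzero rows, so rank(P) = 2.
The column space has dimension equal to the rank: 2.

2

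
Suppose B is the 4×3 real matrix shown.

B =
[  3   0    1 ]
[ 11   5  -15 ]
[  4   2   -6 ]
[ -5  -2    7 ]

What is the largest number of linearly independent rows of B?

Row reduce to echelon form.
R2 ← R2 − (11/3)·R1: [0, 5, -56/3]
R3 ← R3 − (4/3)·R1: [0, 2, -22/3]
R4 ← R4 + (5/3)·R1: [0, -2, 26/3]
R3 ← R3 − (2/5)·R2: [0, 0, 2/15]
R4 ← R4 + (2/5)·R2: [0, 0, 6/5]
R4 ← R4 − (9)·R3: [0, 0, 0]
Echelon form has 3 nonzero rows, so rank(B) = 3.
The rank gives the maximum number of linearly independent rows: 3.

3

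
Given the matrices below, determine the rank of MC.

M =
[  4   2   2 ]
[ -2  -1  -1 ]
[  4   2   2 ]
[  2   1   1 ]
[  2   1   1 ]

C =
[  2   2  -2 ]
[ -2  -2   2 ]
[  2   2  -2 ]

First compute MC:
[[  8,   8,  -8],
 [ -4,  -4,   4],
 [  8,   8,  -8],
 [  4,   4,  -4],
 [  4,   4,  -4]]
Now row reduce the product.
R2 ← R2 + (1/2)·R1: [0, 0, 0]
R3 ← R3 − R1: [0, 0, 0]
R4 ← R4 − (1/2)·R1: [0, 0, 0]
R5 ← R5 − (1/2)·R1: [0, 0, 0]
1 nonzero row, so rank(MC) = 1.

1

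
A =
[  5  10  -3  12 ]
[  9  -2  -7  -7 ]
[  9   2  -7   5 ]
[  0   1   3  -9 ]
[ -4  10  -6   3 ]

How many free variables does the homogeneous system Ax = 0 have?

0

Row reduce to echelon form.
R2 ← R2 − (9/5)·R1: [0, -20, -8/5, -143/5]
R3 ← R3 − (9/5)·R1: [0, -16, -8/5, -83/5]
R5 ← R5 + (4/5)·R1: [0, 18, -42/5, 63/5]
R3 ← R3 − (4/5)·R2: [0, 0, -8/25, 157/25]
R4 ← R4 + (1/20)·R2: [0, 0, 73/25, -1043/100]
R5 ← R5 + (9/10)·R2: [0, 0, -246/25, -657/50]
R4 ← R4 + (73/8)·R3: [0, 0, 0, 375/8]
R5 ← R5 − (123/4)·R3: [0, 0, 0, -825/4]
R5 ← R5 + (22/5)·R4: [0, 0, 0, 0]
4 nonzero rows, so rank(A) = 4.
A has 4 columns; by rank–nullity, nullity = 4 − 4 = 0.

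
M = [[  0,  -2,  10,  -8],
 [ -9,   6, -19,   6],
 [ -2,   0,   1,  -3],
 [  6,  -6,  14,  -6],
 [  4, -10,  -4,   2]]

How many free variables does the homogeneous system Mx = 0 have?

1

Row reduce to echelon form.
Swap R1 ↔ R2
R3 ← R3 − (2/9)·R1: [0, -4/3, 47/9, -13/3]
R4 ← R4 + (2/3)·R1: [0, -2, 4/3, -2]
R5 ← R5 + (4/9)·R1: [0, -22/3, -112/9, 14/3]
R3 ← R3 − (2/3)·R2: [0, 0, -13/9, 1]
R4 ← R4 − R2: [0, 0, -26/3, 6]
R5 ← R5 − (11/3)·R2: [0, 0, -442/9, 34]
R4 ← R4 − (6)·R3: [0, 0, 0, 0]
R5 ← R5 − (34)·R3: [0, 0, 0, 0]
3 nonzero rows, so rank(M) = 3.
M has 4 columns; by rank–nullity, nullity = 4 − 3 = 1.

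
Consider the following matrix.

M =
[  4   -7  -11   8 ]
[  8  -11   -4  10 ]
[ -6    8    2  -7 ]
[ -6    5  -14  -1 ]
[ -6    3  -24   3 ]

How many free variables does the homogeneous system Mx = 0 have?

Row reduce to echelon form.
R2 ← R2 − (2)·R1: [0, 3, 18, -6]
R3 ← R3 + (3/2)·R1: [0, -5/2, -29/2, 5]
R4 ← R4 + (3/2)·R1: [0, -11/2, -61/2, 11]
R5 ← R5 + (3/2)·R1: [0, -15/2, -81/2, 15]
R3 ← R3 + (5/6)·R2: [0, 0, 1/2, 0]
R4 ← R4 + (11/6)·R2: [0, 0, 5/2, 0]
R5 ← R5 + (5/2)·R2: [0, 0, 9/2, 0]
R4 ← R4 − (5)·R3: [0, 0, 0, 0]
R5 ← R5 − (9)·R3: [0, 0, 0, 0]
3 nonzero rows, so rank(M) = 3.
M has 4 columns; by rank–nullity, nullity = 4 − 3 = 1.

1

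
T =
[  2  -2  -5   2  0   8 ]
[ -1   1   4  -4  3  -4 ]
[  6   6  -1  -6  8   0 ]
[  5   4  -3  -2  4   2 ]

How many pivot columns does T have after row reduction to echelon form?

Row reduce to echelon form.
R2 ← R2 + (1/2)·R1: [0, 0, 3/2, -3, 3, 0]
R3 ← R3 − (3)·R1: [0, 12, 14, -12, 8, -24]
R4 ← R4 − (5/2)·R1: [0, 9, 19/2, -7, 4, -18]
Swap R2 ↔ R3
R4 ← R4 − (3/4)·R2: [0, 0, -1, 2, -2, 0]
R4 ← R4 + (2/3)·R3: [0, 0, 0, 0, 0, 0]
Echelon form has 3 nonzero rows, so rank(T) = 3.
Each nonzero row contributes one pivot column: 3 pivot columns.

3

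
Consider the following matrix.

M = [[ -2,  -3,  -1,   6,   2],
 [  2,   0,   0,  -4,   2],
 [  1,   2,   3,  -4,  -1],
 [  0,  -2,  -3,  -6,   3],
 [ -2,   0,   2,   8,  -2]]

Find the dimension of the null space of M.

1

Row reduce to echelon form.
R2 ← R2 + R1: [0, -3, -1, 2, 4]
R3 ← R3 + (1/2)·R1: [0, 1/2, 5/2, -1, 0]
R5 ← R5 − R1: [0, 3, 3, 2, -4]
R3 ← R3 + (1/6)·R2: [0, 0, 7/3, -2/3, 2/3]
R4 ← R4 − (2/3)·R2: [0, 0, -7/3, -22/3, 1/3]
R5 ← R5 + R2: [0, 0, 2, 4, 0]
R4 ← R4 + R3: [0, 0, 0, -8, 1]
R5 ← R5 − (6/7)·R3: [0, 0, 0, 32/7, -4/7]
R5 ← R5 + (4/7)·R4: [0, 0, 0, 0, 0]
4 nonzero rows, so rank(M) = 4.
M has 5 columns; by rank–nullity, nullity = 5 − 4 = 1.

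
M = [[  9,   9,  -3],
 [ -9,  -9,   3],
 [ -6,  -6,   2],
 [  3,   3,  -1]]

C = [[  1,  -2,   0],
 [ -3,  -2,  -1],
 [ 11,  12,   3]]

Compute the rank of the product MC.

First compute MC:
[[-51, -72, -18],
 [ 51,  72,  18],
 [ 34,  48,  12],
 [-17, -24,  -6]]
Now row reduce the product.
R2 ← R2 + R1: [0, 0, 0]
R3 ← R3 + (2/3)·R1: [0, 0, 0]
R4 ← R4 − (1/3)·R1: [0, 0, 0]
1 nonzero row, so rank(MC) = 1.

1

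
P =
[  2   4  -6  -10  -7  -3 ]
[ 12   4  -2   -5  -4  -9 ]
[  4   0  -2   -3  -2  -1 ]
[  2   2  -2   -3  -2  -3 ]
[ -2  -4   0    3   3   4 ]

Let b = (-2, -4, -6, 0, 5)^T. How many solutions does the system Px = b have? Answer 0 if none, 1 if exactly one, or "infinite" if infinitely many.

Row reduce the augmented matrix [P | b].
R2 ← R2 − (6)·R1: [0, -20, 34, 55, 38, 9, 8]
R3 ← R3 − (2)·R1: [0, -8, 10, 17, 12, 5, -2]
R4 ← R4 − R1: [0, -2, 4, 7, 5, 0, 2]
R5 ← R5 + R1: [0, 0, -6, -7, -4, 1, 3]
R3 ← R3 − (2/5)·R2: [0, 0, -18/5, -5, -16/5, 7/5, -26/5]
R4 ← R4 − (1/10)·R2: [0, 0, 3/5, 3/2, 6/5, -9/10, 6/5]
R4 ← R4 + (1/6)·R3: [0, 0, 0, 2/3, 2/3, -2/3, 1/3]
R5 ← R5 − (5/3)·R3: [0, 0, 0, 4/3, 4/3, -4/3, 35/3]
R5 ← R5 − (2)·R4: [0, 0, 0, 0, 0, 0, 11]
The echelon form has 5 nonzero rows; the last pivot sits in the augmented column, so rank(P) = 4 but rank([P|b]) = 5.
Since the ranks differ, the system is inconsistent.
It has no solutions.

0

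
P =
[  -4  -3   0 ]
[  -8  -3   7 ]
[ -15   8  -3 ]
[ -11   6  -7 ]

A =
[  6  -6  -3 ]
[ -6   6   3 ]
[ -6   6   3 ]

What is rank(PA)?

1

First compute PA:
[[ -6,   6,   3],
 [-72,  72,  36],
 [-120, 120,  60],
 [-60,  60,  30]]
Now row reduce the product.
R2 ← R2 − (12)·R1: [0, 0, 0]
R3 ← R3 − (20)·R1: [0, 0, 0]
R4 ← R4 − (10)·R1: [0, 0, 0]
1 nonzero row, so rank(PA) = 1.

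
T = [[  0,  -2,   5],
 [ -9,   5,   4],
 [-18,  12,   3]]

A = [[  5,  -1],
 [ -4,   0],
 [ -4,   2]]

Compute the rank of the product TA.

First compute TA:
[[-12,  10],
 [-81,  17],
 [-150,  24]]
Now row reduce the product.
R2 ← R2 − (27/4)·R1: [0, -101/2]
R3 ← R3 − (25/2)·R1: [0, -101]
R3 ← R3 − (2)·R2: [0, 0]
2 nonzero rows, so rank(TA) = 2.

2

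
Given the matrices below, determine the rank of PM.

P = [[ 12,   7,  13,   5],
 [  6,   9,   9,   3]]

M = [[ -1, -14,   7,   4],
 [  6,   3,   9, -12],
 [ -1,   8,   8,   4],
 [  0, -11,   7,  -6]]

2

First compute PM:
[[ 17, -98, 286, -14],
 [ 39, -18, 216, -66]]
Now row reduce the product.
R2 ← R2 − (39/17)·R1: [0, 3516/17, -7482/17, -576/17]
2 nonzero rows, so rank(PM) = 2.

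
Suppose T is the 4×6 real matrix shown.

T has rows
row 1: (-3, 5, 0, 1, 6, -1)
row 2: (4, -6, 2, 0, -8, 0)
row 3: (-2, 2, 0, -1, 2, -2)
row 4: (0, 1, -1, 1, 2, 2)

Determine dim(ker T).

Row reduce to echelon form.
R2 ← R2 + (4/3)·R1: [0, 2/3, 2, 4/3, 0, -4/3]
R3 ← R3 − (2/3)·R1: [0, -4/3, 0, -5/3, -2, -4/3]
R3 ← R3 + (2)·R2: [0, 0, 4, 1, -2, -4]
R4 ← R4 − (3/2)·R2: [0, 0, -4, -1, 2, 4]
R4 ← R4 + R3: [0, 0, 0, 0, 0, 0]
3 nonzero rows, so rank(T) = 3.
T has 6 columns; by rank–nullity, nullity = 6 − 3 = 3.

3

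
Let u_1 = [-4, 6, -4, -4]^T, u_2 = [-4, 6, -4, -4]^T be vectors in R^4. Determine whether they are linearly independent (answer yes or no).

Form the matrix with these vectors as rows and row reduce.
R2 ← R2 − R1: [0, 0, 0, 0]
1 nonzero row, so the 2 vectors span a space of dimension 1.
Since 1 < 2, the vectors are linearly dependent.

no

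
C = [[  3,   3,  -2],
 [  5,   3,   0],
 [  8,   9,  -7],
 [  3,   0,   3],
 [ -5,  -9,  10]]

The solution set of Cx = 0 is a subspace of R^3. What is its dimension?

Row reduce to echelon form.
R2 ← R2 − (5/3)·R1: [0, -2, 10/3]
R3 ← R3 − (8/3)·R1: [0, 1, -5/3]
R4 ← R4 − R1: [0, -3, 5]
R5 ← R5 + (5/3)·R1: [0, -4, 20/3]
R3 ← R3 + (1/2)·R2: [0, 0, 0]
R4 ← R4 − (3/2)·R2: [0, 0, 0]
R5 ← R5 − (2)·R2: [0, 0, 0]
2 nonzero rows, so rank(C) = 2.
C has 3 columns; by rank–nullity, nullity = 3 − 2 = 1.

1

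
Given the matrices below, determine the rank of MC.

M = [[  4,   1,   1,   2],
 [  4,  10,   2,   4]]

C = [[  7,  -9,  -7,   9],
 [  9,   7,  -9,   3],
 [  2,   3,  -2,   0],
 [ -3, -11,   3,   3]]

First compute MC:
[[ 33, -48, -33,  45],
 [110,  -4, -110,  78]]
Now row reduce the product.
R2 ← R2 − (10/3)·R1: [0, 156, 0, -72]
2 nonzero rows, so rank(MC) = 2.

2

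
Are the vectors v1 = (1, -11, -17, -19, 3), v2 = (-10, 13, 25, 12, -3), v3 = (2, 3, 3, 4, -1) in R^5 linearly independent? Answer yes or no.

Form the matrix with these vectors as rows and row reduce.
R2 ← R2 + (10)·R1: [0, -97, -145, -178, 27]
R3 ← R3 − (2)·R1: [0, 25, 37, 42, -7]
R3 ← R3 + (25/97)·R2: [0, 0, -36/97, -376/97, -4/97]
3 nonzero rows, so the 3 vectors span a space of dimension 3.
Since 3 = 3, the vectors are linearly independent.

yes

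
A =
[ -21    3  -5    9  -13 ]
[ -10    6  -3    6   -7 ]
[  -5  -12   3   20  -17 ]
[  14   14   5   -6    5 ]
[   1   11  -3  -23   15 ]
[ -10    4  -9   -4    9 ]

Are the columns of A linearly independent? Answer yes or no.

yes

Row reduce A to echelon form.
R2 ← R2 − (10/21)·R1: [0, 32/7, -13/21, 12/7, -17/21]
R3 ← R3 − (5/21)·R1: [0, -89/7, 88/21, 125/7, -292/21]
R4 ← R4 + (2/3)·R1: [0, 16, 5/3, 0, -11/3]
R5 ← R5 + (1/21)·R1: [0, 78/7, -68/21, -158/7, 302/21]
R6 ← R6 − (10/21)·R1: [0, 18/7, -139/21, -58/7, 319/21]
R3 ← R3 + (89/32)·R2: [0, 0, 79/32, 181/8, -517/32]
R4 ← R4 − (7/2)·R2: [0, 0, 23/6, -6, -5/6]
R5 ← R5 − (39/16)·R2: [0, 0, -83/48, -107/4, 785/48]
R6 ← R6 − (9/16)·R2: [0, 0, -301/48, -37/4, 751/48]
R4 ← R4 − (368/237)·R3: [0, 0, 0, -9748/237, 1916/79]
R5 ← R5 + (166/237)·R3: [0, 0, 0, -2584/237, 398/79]
R6 ← R6 + (602/237)·R3: [0, 0, 0, 11428/237, -2006/79]
R5 ← R5 − (646/2437)·R4: [0, 0, 0, 0, -3390/2437]
R6 ← R6 + (2857/2437)·R4: [0, 0, 0, 0, 7410/2437]
R6 ← R6 + (247/113)·R5: [0, 0, 0, 0, 0]
5 pivots among 5 columns.
Every column is a pivot column, so the columns are linearly independent.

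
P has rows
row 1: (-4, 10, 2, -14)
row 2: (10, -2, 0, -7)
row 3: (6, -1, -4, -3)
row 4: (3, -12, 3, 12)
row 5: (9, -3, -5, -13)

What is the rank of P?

Row reduce to echelon form.
R2 ← R2 + (5/2)·R1: [0, 23, 5, -42]
R3 ← R3 + (3/2)·R1: [0, 14, -1, -24]
R4 ← R4 + (3/4)·R1: [0, -9/2, 9/2, 3/2]
R5 ← R5 + (9/4)·R1: [0, 39/2, -1/2, -89/2]
R3 ← R3 − (14/23)·R2: [0, 0, -93/23, 36/23]
R4 ← R4 + (9/46)·R2: [0, 0, 126/23, -309/46]
R5 ← R5 − (39/46)·R2: [0, 0, -109/23, -409/46]
R4 ← R4 + (42/31)·R3: [0, 0, 0, -285/62]
R5 ← R5 − (109/93)·R3: [0, 0, 0, -665/62]
R5 ← R5 − (7/3)·R4: [0, 0, 0, 0]
Echelon form has 4 nonzero rows, so rank(P) = 4.

4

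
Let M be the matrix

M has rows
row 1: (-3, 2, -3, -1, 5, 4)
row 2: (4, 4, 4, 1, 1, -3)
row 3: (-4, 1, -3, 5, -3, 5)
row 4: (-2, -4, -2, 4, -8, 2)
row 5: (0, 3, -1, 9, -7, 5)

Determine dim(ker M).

Row reduce to echelon form.
R2 ← R2 + (4/3)·R1: [0, 20/3, 0, -1/3, 23/3, 7/3]
R3 ← R3 − (4/3)·R1: [0, -5/3, 1, 19/3, -29/3, -1/3]
R4 ← R4 − (2/3)·R1: [0, -16/3, 0, 14/3, -34/3, -2/3]
R3 ← R3 + (1/4)·R2: [0, 0, 1, 25/4, -31/4, 1/4]
R4 ← R4 + (4/5)·R2: [0, 0, 0, 22/5, -26/5, 6/5]
R5 ← R5 − (9/20)·R2: [0, 0, -1, 183/20, -209/20, 79/20]
R5 ← R5 + R3: [0, 0, 0, 77/5, -91/5, 21/5]
R5 ← R5 − (7/2)·R4: [0, 0, 0, 0, 0, 0]
4 nonzero rows, so rank(M) = 4.
M has 6 columns; by rank–nullity, nullity = 6 − 4 = 2.

2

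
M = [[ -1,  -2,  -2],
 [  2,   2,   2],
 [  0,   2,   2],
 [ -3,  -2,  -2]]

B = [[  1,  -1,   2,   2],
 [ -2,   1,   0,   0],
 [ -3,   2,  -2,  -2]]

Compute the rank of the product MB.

2

First compute MB:
[[  9,  -5,   2,   2],
 [ -8,   4,   0,   0],
 [-10,   6,  -4,  -4],
 [  7,  -3,  -2,  -2]]
Now row reduce the product.
R2 ← R2 + (8/9)·R1: [0, -4/9, 16/9, 16/9]
R3 ← R3 + (10/9)·R1: [0, 4/9, -16/9, -16/9]
R4 ← R4 − (7/9)·R1: [0, 8/9, -32/9, -32/9]
R3 ← R3 + R2: [0, 0, 0, 0]
R4 ← R4 + (2)·R2: [0, 0, 0, 0]
2 nonzero rows, so rank(MB) = 2.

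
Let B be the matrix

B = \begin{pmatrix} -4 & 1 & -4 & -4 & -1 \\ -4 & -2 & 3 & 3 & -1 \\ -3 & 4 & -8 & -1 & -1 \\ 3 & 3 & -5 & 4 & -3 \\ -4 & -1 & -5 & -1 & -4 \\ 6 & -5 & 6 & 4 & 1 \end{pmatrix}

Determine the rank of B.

Row reduce to echelon form.
R2 ← R2 − R1: [0, -3, 7, 7, 0]
R3 ← R3 − (3/4)·R1: [0, 13/4, -5, 2, -1/4]
R4 ← R4 + (3/4)·R1: [0, 15/4, -8, 1, -15/4]
R5 ← R5 − R1: [0, -2, -1, 3, -3]
R6 ← R6 + (3/2)·R1: [0, -7/2, 0, -2, -1/2]
R3 ← R3 + (13/12)·R2: [0, 0, 31/12, 115/12, -1/4]
R4 ← R4 + (5/4)·R2: [0, 0, 3/4, 39/4, -15/4]
R5 ← R5 − (2/3)·R2: [0, 0, -17/3, -5/3, -3]
R6 ← R6 − (7/6)·R2: [0, 0, -49/6, -61/6, -1/2]
R4 ← R4 − (9/31)·R3: [0, 0, 0, 216/31, -114/31]
R5 ← R5 + (68/31)·R3: [0, 0, 0, 600/31, -110/31]
R6 ← R6 + (98/31)·R3: [0, 0, 0, 624/31, -40/31]
R5 ← R5 − (25/9)·R4: [0, 0, 0, 0, 20/3]
R6 ← R6 − (26/9)·R4: [0, 0, 0, 0, 28/3]
R6 ← R6 − (7/5)·R5: [0, 0, 0, 0, 0]
Echelon form has 5 nonzero rows, so rank(B) = 5.

5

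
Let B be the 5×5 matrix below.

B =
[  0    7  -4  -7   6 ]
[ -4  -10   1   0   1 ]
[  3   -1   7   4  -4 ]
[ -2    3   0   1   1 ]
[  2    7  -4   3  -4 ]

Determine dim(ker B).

0

Row reduce to echelon form.
Swap R1 ↔ R2
R3 ← R3 + (3/4)·R1: [0, -17/2, 31/4, 4, -13/4]
R4 ← R4 − (1/2)·R1: [0, 8, -1/2, 1, 1/2]
R5 ← R5 + (1/2)·R1: [0, 2, -7/2, 3, -7/2]
R3 ← R3 + (17/14)·R2: [0, 0, 81/28, -9/2, 113/28]
R4 ← R4 − (8/7)·R2: [0, 0, 57/14, 9, -89/14]
R5 ← R5 − (2/7)·R2: [0, 0, -33/14, 5, -73/14]
R4 ← R4 − (38/27)·R3: [0, 0, 0, 46/3, -325/27]
R5 ← R5 + (22/27)·R3: [0, 0, 0, 4/3, -52/27]
R5 ← R5 − (2/23)·R4: [0, 0, 0, 0, -182/207]
5 nonzero rows, so rank(B) = 5.
B has 5 columns; by rank–nullity, nullity = 5 − 5 = 0.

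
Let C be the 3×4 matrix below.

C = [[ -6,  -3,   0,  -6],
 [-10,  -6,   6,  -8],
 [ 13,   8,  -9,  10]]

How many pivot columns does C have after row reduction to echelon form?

2

Row reduce to echelon form.
R2 ← R2 − (5/3)·R1: [0, -1, 6, 2]
R3 ← R3 + (13/6)·R1: [0, 3/2, -9, -3]
R3 ← R3 + (3/2)·R2: [0, 0, 0, 0]
Echelon form has 2 nonzero rows, so rank(C) = 2.
Each nonzero row contributes one pivot column: 2 pivot columns.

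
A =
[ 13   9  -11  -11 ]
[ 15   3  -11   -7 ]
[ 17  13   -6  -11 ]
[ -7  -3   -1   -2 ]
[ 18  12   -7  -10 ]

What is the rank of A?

4

Row reduce to echelon form.
R2 ← R2 − (15/13)·R1: [0, -96/13, 22/13, 74/13]
R3 ← R3 − (17/13)·R1: [0, 16/13, 109/13, 44/13]
R4 ← R4 + (7/13)·R1: [0, 24/13, -90/13, -103/13]
R5 ← R5 − (18/13)·R1: [0, -6/13, 107/13, 68/13]
R3 ← R3 + (1/6)·R2: [0, 0, 26/3, 13/3]
R4 ← R4 + (1/4)·R2: [0, 0, -13/2, -13/2]
R5 ← R5 − (1/16)·R2: [0, 0, 65/8, 39/8]
R4 ← R4 + (3/4)·R3: [0, 0, 0, -13/4]
R5 ← R5 − (15/16)·R3: [0, 0, 0, 13/16]
R5 ← R5 + (1/4)·R4: [0, 0, 0, 0]
Echelon form has 4 nonzero rows, so rank(A) = 4.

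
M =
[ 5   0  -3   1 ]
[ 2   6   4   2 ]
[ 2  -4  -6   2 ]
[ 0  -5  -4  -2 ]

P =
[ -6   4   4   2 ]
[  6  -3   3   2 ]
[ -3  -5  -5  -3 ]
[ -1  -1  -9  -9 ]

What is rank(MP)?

3

First compute MP:
[[-22,  34,  26,  10],
 [ 10, -32, -12, -14],
 [-20,  48,   8,  -4],
 [-16,  37,  23,  20]]
Now row reduce the product.
R2 ← R2 + (5/11)·R1: [0, -182/11, -2/11, -104/11]
R3 ← R3 − (10/11)·R1: [0, 188/11, -172/11, -144/11]
R4 ← R4 − (8/11)·R1: [0, 135/11, 45/11, 140/11]
R3 ← R3 + (94/91)·R2: [0, 0, -1440/91, -160/7]
R4 ← R4 + (135/182)·R2: [0, 0, 360/91, 40/7]
R4 ← R4 + (1/4)·R3: [0, 0, 0, 0]
3 nonzero rows, so rank(MP) = 3.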